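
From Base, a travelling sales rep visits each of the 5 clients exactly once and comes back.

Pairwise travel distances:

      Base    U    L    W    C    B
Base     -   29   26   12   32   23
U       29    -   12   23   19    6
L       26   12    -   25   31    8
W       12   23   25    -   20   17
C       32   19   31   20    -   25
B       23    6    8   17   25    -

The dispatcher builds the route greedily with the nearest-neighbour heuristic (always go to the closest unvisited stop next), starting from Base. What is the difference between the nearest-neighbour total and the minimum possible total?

The nearest-neighbour route is 19 longer than optimal.

Base: W=12, B=23, L=26, U=29, C=32 ⇒ W
W: B=17, C=20, U=23, L=25 ⇒ B
B: U=6, L=8, C=25 ⇒ U
U: L=12, C=19 ⇒ L
L: C=31 ⇒ C
NN route Base → W → B → U → L → C → Base costs 110.
Optimal: Base → L → B → U → C → W → Base costs 91 (by enumerating all 60 distinct tours).
Excess = 110 − 91 = 19.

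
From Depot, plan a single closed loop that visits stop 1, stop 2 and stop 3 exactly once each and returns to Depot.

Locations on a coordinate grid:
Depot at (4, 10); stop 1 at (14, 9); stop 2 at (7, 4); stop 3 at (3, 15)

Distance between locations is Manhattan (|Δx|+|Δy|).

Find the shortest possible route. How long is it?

Depot-stop 1-stop 2-stop 3-Depot: 11+12+15+6 = 44
Depot-stop 1-stop 3-stop 2-Depot: 11+17+15+9 = 52
Depot-stop 2-stop 1-stop 3-Depot: 9+12+17+6 = 44
The minimum is 44.
One optimal route: Depot → stop 1 → stop 2 → stop 3 → Depot (or its reverse).

Shortest round trip = 44.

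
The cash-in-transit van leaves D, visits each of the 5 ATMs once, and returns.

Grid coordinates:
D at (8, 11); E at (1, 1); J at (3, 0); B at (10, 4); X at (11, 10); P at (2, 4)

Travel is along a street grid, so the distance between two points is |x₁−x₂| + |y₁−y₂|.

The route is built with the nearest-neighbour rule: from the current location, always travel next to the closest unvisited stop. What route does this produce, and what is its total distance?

From D: distances to unvisited — X=4, B=9, P=13, J=16, E=17. Nearest is X (4).
From X: distances to unvisited — B=7, P=15, J=18, E=19. Nearest is B (7).
From B: distances to unvisited — P=8, J=11, E=12. Nearest is P (8).
From P: distances to unvisited — E=4, J=5. Nearest is E (4).
From E: distances to unvisited — J=3. Nearest is J (3).
Return J→D: 16.
Total = 4 + 7 + 8 + 4 + 3 + 16 = 42.

Nearest-neighbour total = 42; route D → X → B → P → E → J → D.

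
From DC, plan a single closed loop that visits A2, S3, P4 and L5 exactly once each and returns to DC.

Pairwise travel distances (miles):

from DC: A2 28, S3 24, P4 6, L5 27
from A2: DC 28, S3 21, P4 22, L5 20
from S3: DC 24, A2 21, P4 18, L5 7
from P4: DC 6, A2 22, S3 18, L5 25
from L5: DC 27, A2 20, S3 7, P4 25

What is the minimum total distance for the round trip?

Minimum total distance: 79 miles.

There are 12 distinct closed tours to check (reversals are equivalent).
DC - A2 - S3 - P4 - L5 - DC: 28+21+18+25+27 = 119
DC - A2 - S3 - L5 - P4 - DC: 28+21+7+25+6 = 87
DC - A2 - P4 - S3 - L5 - DC: 28+22+18+7+27 = 102
DC - A2 - P4 - L5 - S3 - DC: 28+22+25+7+24 = 106
DC - A2 - L5 - S3 - P4 - DC: 28+20+7+18+6 = 79
DC - A2 - L5 - P4 - S3 - DC: 28+20+25+18+24 = 115
DC - S3 - A2 - P4 - L5 - DC: 24+21+22+25+27 = 119
DC - S3 - A2 - L5 - P4 - DC: 24+21+20+25+6 = 96
DC - S3 - P4 - A2 - L5 - DC: 24+18+22+20+27 = 111
DC - S3 - L5 - A2 - P4 - DC: 24+7+20+22+6 = 79
DC - P4 - A2 - S3 - L5 - DC: 6+22+21+7+27 = 83
DC - P4 - S3 - A2 - L5 - DC: 6+18+21+20+27 = 92
The minimum is 79.
One optimal route: DC → A2 → L5 → S3 → P4 → DC (or its reverse).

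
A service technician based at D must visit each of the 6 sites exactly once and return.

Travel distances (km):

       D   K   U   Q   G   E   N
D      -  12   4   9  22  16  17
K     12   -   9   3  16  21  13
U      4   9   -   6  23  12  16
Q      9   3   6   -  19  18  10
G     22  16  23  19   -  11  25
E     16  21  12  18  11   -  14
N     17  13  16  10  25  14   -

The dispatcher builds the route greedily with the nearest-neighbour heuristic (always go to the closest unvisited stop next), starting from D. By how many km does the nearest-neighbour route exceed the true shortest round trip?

From D: U=4, Q=9, K=12, E=16, N=17, G=22 → choose U (4).
From U: Q=6, K=9, E=12, N=16, G=23 → choose Q (6).
From Q: K=3, N=10, E=18, G=19 → choose K (3).
From K: N=13, G=16, E=21 → choose N (13).
From N: E=14, G=25 → choose E (14).
From E: G=11 → choose G (11).
NN route D → U → Q → K → N → E → G → D costs 73.
Optimal: D → U → Q → K → G → E → N → D costs 71 (by enumerating all 360 distinct tours).
Excess = 73 − 71 = 2.

The nearest-neighbour route is 2 km longer than optimal.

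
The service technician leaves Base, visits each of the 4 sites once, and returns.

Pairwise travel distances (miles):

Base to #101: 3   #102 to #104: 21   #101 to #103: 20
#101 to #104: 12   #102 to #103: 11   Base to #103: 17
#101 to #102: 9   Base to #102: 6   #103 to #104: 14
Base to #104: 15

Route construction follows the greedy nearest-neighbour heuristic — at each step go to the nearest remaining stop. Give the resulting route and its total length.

At Base the remaining stops are #101 3, #102 6, #104 15, #103 17; go to #101.
At #101 the remaining stops are #102 9, #104 12, #103 20; go to #102.
At #102 the remaining stops are #103 11, #104 21; go to #103.
At #103 the remaining stops are #104 14; go to #104.
Return #104→Base: 15.
Total = 3 + 9 + 11 + 14 + 15 = 52.

Nearest-neighbour total = 52 miles; route Base → #101 → #102 → #103 → #104 → Base.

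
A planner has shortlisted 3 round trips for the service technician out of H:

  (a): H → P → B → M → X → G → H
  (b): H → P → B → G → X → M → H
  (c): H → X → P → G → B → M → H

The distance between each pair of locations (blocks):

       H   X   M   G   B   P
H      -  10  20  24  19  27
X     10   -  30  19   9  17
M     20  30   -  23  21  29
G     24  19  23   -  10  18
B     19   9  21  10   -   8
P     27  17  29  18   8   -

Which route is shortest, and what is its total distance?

(a): 27 + 8 + 21 + 30 + 19 + 24 = 129
(b): 27 + 8 + 10 + 19 + 30 + 20 = 114
(c): 10 + 17 + 18 + 10 + 21 + 20 = 96

Shortest is (c), total 96 blocks.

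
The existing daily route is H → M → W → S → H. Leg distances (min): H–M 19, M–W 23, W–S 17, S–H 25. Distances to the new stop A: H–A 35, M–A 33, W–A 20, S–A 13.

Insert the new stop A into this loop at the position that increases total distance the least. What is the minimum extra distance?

Insertion cost between consecutive stops i–j is d(i,A) + d(A,j) − d(i,j):
  between H and M: 35 + 33 − 19 = 49
  between M and W: 33 + 20 − 23 = 30
  between W and S: 20 + 13 − 17 = 16
  between S and H: 13 + 35 − 25 = 23
Cheapest insertion is between W and S, adding 16.
New total = 84 + 16 = 100.

Minimum extra distance: 16 min, inserting A between W and S.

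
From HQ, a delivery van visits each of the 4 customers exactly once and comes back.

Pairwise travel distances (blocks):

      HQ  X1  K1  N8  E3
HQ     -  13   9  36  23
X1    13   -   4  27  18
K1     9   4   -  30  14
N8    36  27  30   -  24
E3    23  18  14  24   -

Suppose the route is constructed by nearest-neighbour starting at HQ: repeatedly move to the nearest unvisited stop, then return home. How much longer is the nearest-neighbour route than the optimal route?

4 blocks longer than the optimal tour.

HQ: K1=9, X1=13, E3=23, N8=36 ⇒ K1
K1: X1=4, E3=14, N8=30 ⇒ X1
X1: E3=18, N8=27 ⇒ E3
E3: N8=24 ⇒ N8
NN route HQ → K1 → X1 → E3 → N8 → HQ costs 91.
Optimal: HQ → X1 → N8 → E3 → K1 → HQ costs 87 (by enumerating all 12 distinct tours).
Excess = 91 − 87 = 4.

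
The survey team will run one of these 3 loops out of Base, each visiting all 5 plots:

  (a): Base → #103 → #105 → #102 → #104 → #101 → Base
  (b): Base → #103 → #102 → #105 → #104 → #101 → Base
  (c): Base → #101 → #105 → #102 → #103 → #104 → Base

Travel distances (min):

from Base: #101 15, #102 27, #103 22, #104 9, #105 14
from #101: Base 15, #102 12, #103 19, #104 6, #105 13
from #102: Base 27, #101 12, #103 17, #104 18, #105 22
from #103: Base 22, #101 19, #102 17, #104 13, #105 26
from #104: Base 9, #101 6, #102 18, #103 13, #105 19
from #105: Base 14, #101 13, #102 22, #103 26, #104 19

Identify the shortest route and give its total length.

Shortest is (c), total 89 min.

(a): 22 + 26 + 22 + 18 + 6 + 15 = 109
(b): 22 + 17 + 22 + 19 + 6 + 15 = 101
(c): 15 + 13 + 22 + 17 + 13 + 9 = 89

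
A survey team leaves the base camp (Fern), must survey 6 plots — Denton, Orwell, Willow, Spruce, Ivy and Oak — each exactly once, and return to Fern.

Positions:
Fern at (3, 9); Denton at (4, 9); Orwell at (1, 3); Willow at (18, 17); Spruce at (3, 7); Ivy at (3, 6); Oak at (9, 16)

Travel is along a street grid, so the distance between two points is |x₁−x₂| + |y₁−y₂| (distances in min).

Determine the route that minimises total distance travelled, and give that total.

Shortest round trip = 62 min.

Fern - Denton - Orwell - Willow - Spruce - Ivy - Oak - Fern: 1+9+31+25+1+16+13 = 96
Fern - Denton - Orwell - Willow - Spruce - Oak - Ivy - Fern: 1+9+31+25+15+16+3 = 100
Fern - Denton - Orwell - Willow - Ivy - Spruce - Oak - Fern: 1+9+31+26+1+15+13 = 96
Fern - Denton - Orwell - Willow - Ivy - Oak - Spruce - Fern: 1+9+31+26+16+15+2 = 100
Fern - Denton - Orwell - Willow - Oak - Spruce - Ivy - Fern: 1+9+31+10+15+1+3 = 70
Fern - Denton - Orwell - Willow - Oak - Ivy - Spruce - Fern: 1+9+31+10+16+1+2 = 70
Fern - Denton - Orwell - Spruce - Willow - Ivy - Oak - Fern: 1+9+6+25+26+16+13 = 96
Fern - Denton - Orwell - Spruce - Willow - Oak - Ivy - Fern: 1+9+6+25+10+16+3 = 70
… (352 more)
Fern - Denton - Willow - Oak - Orwell - Ivy - Spruce - Fern: 1+22+10+21+5+1+2 = 62  ← best
The minimum is 62.
One optimal route: Fern → Denton → Willow → Oak → Orwell → Ivy → Spruce → Fern (or its reverse).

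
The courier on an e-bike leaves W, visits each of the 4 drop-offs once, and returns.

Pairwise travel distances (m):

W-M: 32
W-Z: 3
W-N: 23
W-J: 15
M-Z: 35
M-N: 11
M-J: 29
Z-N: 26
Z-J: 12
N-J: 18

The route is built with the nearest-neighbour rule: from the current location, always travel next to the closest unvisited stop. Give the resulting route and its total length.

W → [Z:3 / J:15 / N:23 / M:32] → Z (3)
Z → [J:12 / N:26 / M:35] → J (12)
J → [N:18 / M:29] → N (18)
N → [M:11] → M (11)
Return M→W: 32.
Total = 3 + 12 + 18 + 11 + 32 = 76.

76 m along W → Z → J → N → M → W.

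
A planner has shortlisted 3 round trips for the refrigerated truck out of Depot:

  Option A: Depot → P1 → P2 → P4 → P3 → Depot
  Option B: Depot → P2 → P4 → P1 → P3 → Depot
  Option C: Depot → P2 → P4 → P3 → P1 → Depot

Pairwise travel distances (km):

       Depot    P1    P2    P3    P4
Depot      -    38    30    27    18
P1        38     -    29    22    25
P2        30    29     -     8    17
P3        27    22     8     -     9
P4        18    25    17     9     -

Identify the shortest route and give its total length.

116 km — Option C is the shortest.

Option A: 38 + 29 + 17 + 9 + 27 = 120
Option B: 30 + 17 + 25 + 22 + 27 = 121
Option C: 30 + 17 + 9 + 22 + 38 = 116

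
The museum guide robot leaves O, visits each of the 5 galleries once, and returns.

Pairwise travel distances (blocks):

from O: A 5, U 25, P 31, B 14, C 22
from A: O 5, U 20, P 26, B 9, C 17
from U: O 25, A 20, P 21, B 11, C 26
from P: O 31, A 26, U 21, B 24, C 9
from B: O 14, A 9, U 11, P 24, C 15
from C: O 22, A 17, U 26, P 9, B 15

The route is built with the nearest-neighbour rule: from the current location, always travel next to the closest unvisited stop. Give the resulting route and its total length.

Total distance 77 blocks via the nearest-neighbour route O → A → B → U → P → C → O.

From O: distances to unvisited — A=5, B=14, C=22, U=25, P=31. Nearest is A (5).
From A: distances to unvisited — B=9, C=17, U=20, P=26. Nearest is B (9).
From B: distances to unvisited — U=11, C=15, P=24. Nearest is U (11).
From U: distances to unvisited — P=21, C=26. Nearest is P (21).
From P: distances to unvisited — C=9. Nearest is C (9).
Return C→O: 22.
Total = 5 + 9 + 11 + 21 + 9 + 22 = 77.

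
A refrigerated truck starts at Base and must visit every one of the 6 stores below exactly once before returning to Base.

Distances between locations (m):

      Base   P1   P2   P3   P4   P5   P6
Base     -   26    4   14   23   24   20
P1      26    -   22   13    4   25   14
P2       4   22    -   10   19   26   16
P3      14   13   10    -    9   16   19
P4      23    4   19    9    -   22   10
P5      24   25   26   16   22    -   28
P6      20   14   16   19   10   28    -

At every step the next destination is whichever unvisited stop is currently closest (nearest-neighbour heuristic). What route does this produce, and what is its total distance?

Total distance 93 m via the nearest-neighbour route Base → P2 → P3 → P4 → P1 → P6 → P5 → Base.

Base → [P2:4 / P3:14 / P6:20 / P4:23 / P5:24 / P1:26] → P2 (4)
P2 → [P3:10 / P6:16 / P4:19 / P1:22 / P5:26] → P3 (10)
P3 → [P4:9 / P1:13 / P5:16 / P6:19] → P4 (9)
P4 → [P1:4 / P6:10 / P5:22] → P1 (4)
P1 → [P6:14 / P5:25] → P6 (14)
P6 → [P5:28] → P5 (28)
Return P5→Base: 24.
Total = 4 + 10 + 9 + 4 + 14 + 28 + 24 = 93.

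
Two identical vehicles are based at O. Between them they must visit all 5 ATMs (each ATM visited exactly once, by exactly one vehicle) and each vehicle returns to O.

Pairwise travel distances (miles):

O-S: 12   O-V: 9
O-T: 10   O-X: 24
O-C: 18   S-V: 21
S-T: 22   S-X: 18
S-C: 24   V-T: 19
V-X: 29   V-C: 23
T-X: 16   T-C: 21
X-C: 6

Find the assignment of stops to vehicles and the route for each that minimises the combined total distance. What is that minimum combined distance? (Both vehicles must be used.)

Check every non-empty split of the stops between the two vehicles; for each half take its own optimal tour:
  {S} + {V, T, X, C}: 24 + 64 = 88
  {V} + {S, T, X, C}: 18 + 67 = 85
  {S, V} + {T, X, C}: 42 + 50 = 92
  {T} + {S, V, X, C}: 20 + 68 = 88
  {S, T} + {V, X, C}: 44 + 62 = 106
  {V, T} + {S, X, C}: 38 + 54 = 92
  … (15 splits in total)
Best: vehicle 1 O → V → O = 18; vehicle 2 O → S → X → C → T → O = 67; combined 85.

Minimum combined distance: 85 miles.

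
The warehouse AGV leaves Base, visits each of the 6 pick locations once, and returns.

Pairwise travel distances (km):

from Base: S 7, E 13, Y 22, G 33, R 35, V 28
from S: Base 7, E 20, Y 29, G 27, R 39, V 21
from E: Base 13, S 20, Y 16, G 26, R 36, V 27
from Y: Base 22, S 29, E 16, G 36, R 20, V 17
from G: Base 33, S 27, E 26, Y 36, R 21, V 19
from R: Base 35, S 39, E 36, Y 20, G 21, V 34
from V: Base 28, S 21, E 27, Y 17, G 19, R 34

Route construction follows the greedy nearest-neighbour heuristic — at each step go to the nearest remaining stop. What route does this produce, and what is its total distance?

Nearest-neighbour total = 135 km; route Base → S → E → Y → V → G → R → Base.

At Base the remaining stops are S 7, E 13, Y 22, V 28, G 33, R 35; go to S.
At S the remaining stops are E 20, V 21, G 27, Y 29, R 39; go to E.
At E the remaining stops are Y 16, G 26, V 27, R 36; go to Y.
At Y the remaining stops are V 17, R 20, G 36; go to V.
At V the remaining stops are G 19, R 34; go to G.
At G the remaining stops are R 21; go to R.
Return R→Base: 35.
Total = 7 + 20 + 16 + 17 + 19 + 21 + 35 = 135.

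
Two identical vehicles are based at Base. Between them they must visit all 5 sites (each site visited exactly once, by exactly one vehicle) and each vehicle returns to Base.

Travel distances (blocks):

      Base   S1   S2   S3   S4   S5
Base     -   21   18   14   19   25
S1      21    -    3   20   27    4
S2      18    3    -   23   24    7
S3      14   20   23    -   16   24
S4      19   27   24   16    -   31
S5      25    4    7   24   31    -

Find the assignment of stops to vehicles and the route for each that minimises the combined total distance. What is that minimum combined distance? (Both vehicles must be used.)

99 blocks — the smallest possible combined total.

Check every non-empty split of the stops between the two vehicles; for each half take its own optimal tour:
  {S1} + {S2, S3, S4, S5}: 42 + 84 = 126
  {S2} + {S1, S3, S4, S5}: 36 + 84 = 120
  {S1, S2} + {S3, S4, S5}: 42 + 84 = 126
  {S3} + {S1, S2, S4, S5}: 28 + 75 = 103
  {S1, S3} + {S2, S4, S5}: 55 + 75 = 130
  {S2, S3} + {S1, S4, S5}: 55 + 75 = 130
  … (15 splits in total)
  {S3, S4} + {S1, S2, S5}: 49 + 50 = 99  ← best
Best: vehicle 1 Base → S3 → S4 → Base = 49; vehicle 2 Base → S1 → S5 → S2 → Base = 50; combined 99.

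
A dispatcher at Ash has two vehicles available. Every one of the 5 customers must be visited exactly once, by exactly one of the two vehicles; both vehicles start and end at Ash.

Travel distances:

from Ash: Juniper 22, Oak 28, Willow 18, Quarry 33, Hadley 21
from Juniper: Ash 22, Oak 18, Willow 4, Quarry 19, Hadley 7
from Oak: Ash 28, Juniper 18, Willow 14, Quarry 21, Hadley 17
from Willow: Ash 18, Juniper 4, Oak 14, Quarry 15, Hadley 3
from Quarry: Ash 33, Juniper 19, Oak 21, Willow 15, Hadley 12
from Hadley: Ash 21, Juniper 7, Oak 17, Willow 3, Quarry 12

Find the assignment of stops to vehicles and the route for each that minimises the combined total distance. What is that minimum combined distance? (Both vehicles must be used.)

Try each way of splitting the stops between the two vehicles (each non-empty) and, for each split, find the best tour for each vehicle:
  {Juniper} + {Oak, Willow, Quarry, Hadley}: 44 + 82 = 126
  {Oak} + {Juniper, Willow, Quarry, Hadley}: 56 + 74 = 130
  {Juniper, Oak} + {Willow, Quarry, Hadley}: 68 + 66 = 134
  {Willow} + {Juniper, Oak, Quarry, Hadley}: 36 + 90 = 126
  {Juniper, Willow} + {Oak, Quarry, Hadley}: 44 + 82 = 126
  {Oak, Willow} + {Juniper, Quarry, Hadley}: 60 + 74 = 134
  … (15 splits in total)
Best: vehicle 1 Ash → Juniper → Ash = 44; vehicle 2 Ash → Oak → Quarry → Hadley → Willow → Ash = 82; combined 126.

Minimum combined distance: 126.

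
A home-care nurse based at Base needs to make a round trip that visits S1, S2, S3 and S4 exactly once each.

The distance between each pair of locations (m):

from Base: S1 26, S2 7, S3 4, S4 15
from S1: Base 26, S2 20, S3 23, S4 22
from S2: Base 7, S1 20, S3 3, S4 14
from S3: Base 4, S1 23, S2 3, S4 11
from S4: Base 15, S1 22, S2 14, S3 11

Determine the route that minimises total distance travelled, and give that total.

64 m — the shortest possible round trip.

Base→S1→S2→S3→S4→Base: 26+20+3+11+15 = 75
Base→S1→S2→S4→S3→Base: 26+20+14+11+4 = 75
Base→S1→S3→S2→S4→Base: 26+23+3+14+15 = 81
Base→S1→S3→S4→S2→Base: 26+23+11+14+7 = 81
Base→S1→S4→S2→S3→Base: 26+22+14+3+4 = 69
Base→S1→S4→S3→S2→Base: 26+22+11+3+7 = 69
Base→S2→S1→S3→S4→Base: 7+20+23+11+15 = 76
Base→S2→S1→S4→S3→Base: 7+20+22+11+4 = 64
Base→S2→S3→S1→S4→Base: 7+3+23+22+15 = 70
Base→S2→S4→S1→S3→Base: 7+14+22+23+4 = 70
Base→S3→S1→S2→S4→Base: 4+23+20+14+15 = 76
Base→S3→S2→S1→S4→Base: 4+3+20+22+15 = 64
The minimum is 64.
One optimal route: Base → S2 → S1 → S4 → S3 → Base (or its reverse).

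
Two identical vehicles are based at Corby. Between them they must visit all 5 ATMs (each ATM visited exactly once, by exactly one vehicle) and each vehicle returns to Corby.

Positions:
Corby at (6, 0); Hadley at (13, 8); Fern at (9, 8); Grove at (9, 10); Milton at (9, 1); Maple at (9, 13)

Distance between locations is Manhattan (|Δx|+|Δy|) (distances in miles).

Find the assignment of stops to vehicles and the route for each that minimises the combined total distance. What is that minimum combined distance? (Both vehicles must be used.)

48 miles — the smallest possible combined total.

Check every non-empty split of the stops between the two vehicles; for each half take its own optimal tour:
  {Hadley} + {Fern, Grove, Milton, Maple}: 30 + 32 = 62
  {Fern} + {Hadley, Grove, Milton, Maple}: 22 + 40 = 62
  {Hadley, Fern} + {Grove, Milton, Maple}: 30 + 32 = 62
  {Grove} + {Hadley, Fern, Milton, Maple}: 26 + 40 = 66
  {Hadley, Grove} + {Fern, Milton, Maple}: 34 + 32 = 66
  {Fern, Grove} + {Hadley, Milton, Maple}: 26 + 40 = 66
  … (15 splits in total)
  {Milton} + {Hadley, Fern, Grove, Maple}: 8 + 40 = 48  ← best
Best: vehicle 1 Corby → Milton → Corby = 8; vehicle 2 Corby → Hadley → Fern → Grove → Maple → Corby = 40; combined 48.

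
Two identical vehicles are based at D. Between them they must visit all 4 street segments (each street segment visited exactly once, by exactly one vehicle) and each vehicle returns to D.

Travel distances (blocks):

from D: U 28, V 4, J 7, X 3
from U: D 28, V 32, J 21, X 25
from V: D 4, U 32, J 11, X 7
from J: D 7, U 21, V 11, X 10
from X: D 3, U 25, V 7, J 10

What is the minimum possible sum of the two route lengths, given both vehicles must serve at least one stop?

Minimum combined distance: 64 blocks.

There are 2^3 − 1 = 7 ways to divide the 4 stops into two non-empty groups. For each, the best each vehicle can do is its own shortest tour through its group:
  {U} + {V, J, X}: 56 + 28 = 84
  {V} + {U, J, X}: 8 + 56 = 64
  {U, V} + {J, X}: 64 + 20 = 84
  {J} + {U, V, X}: 14 + 64 = 78
  {U, J} + {V, X}: 56 + 14 = 70
  {V, J} + {U, X}: 22 + 56 = 78
  … (7 splits in total)
Best: vehicle 1 D → V → D = 8; vehicle 2 D → J → U → X → D = 56; combined 64.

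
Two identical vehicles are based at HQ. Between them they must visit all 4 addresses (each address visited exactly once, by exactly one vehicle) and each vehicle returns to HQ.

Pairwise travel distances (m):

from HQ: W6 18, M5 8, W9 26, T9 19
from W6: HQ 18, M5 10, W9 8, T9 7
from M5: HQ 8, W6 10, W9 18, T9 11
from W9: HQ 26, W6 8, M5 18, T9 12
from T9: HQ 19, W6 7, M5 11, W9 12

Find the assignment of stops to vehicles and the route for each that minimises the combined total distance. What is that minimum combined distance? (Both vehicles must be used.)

Check every non-empty split of the stops between the two vehicles; for each half take its own optimal tour:
  {W6} + {M5, W9, T9}: 36 + 57 = 93
  {M5} + {W6, W9, T9}: 16 + 57 = 73
  {W6, M5} + {W9, T9}: 36 + 57 = 93
  {W9} + {W6, M5, T9}: 52 + 44 = 96
  {W6, W9} + {M5, T9}: 52 + 38 = 90
  {M5, W9} + {W6, T9}: 52 + 44 = 96
  … (7 splits in total)
Best: vehicle 1 HQ → M5 → HQ = 16; vehicle 2 HQ → W6 → W9 → T9 → HQ = 57; combined 73.

73 m — the smallest possible combined total.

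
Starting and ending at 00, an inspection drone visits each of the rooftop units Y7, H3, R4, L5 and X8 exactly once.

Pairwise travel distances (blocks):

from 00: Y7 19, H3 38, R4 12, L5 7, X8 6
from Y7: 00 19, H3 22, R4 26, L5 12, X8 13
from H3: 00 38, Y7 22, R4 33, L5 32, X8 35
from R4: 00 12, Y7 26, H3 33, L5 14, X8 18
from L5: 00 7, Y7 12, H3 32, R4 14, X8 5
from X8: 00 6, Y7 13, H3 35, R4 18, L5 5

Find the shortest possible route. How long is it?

There are 60 distinct closed tours to check (reversals are equivalent).
00 - Y7 - H3 - R4 - L5 - X8 - 00: 19+22+33+14+5+6 = 99
00 - Y7 - H3 - R4 - X8 - L5 - 00: 19+22+33+18+5+7 = 104
00 - Y7 - H3 - L5 - R4 - X8 - 00: 19+22+32+14+18+6 = 111
00 - Y7 - H3 - L5 - X8 - R4 - 00: 19+22+32+5+18+12 = 108
00 - Y7 - H3 - X8 - R4 - L5 - 00: 19+22+35+18+14+7 = 115
00 - Y7 - H3 - X8 - L5 - R4 - 00: 19+22+35+5+14+12 = 107
00 - Y7 - R4 - H3 - L5 - X8 - 00: 19+26+33+32+5+6 = 121
00 - Y7 - R4 - H3 - X8 - L5 - 00: 19+26+33+35+5+7 = 125
00 - Y7 - R4 - L5 - H3 - X8 - 00: 19+26+14+32+35+6 = 132
00 - Y7 - R4 - L5 - X8 - H3 - 00: 19+26+14+5+35+38 = 137
00 - Y7 - R4 - X8 - H3 - L5 - 00: 19+26+18+35+32+7 = 137
00 - Y7 - R4 - X8 - L5 - H3 - 00: 19+26+18+5+32+38 = 138
00 - Y7 - L5 - H3 - R4 - X8 - 00: 19+12+32+33+18+6 = 120
00 - Y7 - L5 - H3 - X8 - R4 - 00: 19+12+32+35+18+12 = 128
… (46 more)
00 - R4 - H3 - Y7 - L5 - X8 - 00: 12+33+22+12+5+6 = 90  ← best
The minimum is 90.
One optimal route: 00 → R4 → H3 → Y7 → L5 → X8 → 00 (or its reverse).

90 blocks — the shortest possible round trip.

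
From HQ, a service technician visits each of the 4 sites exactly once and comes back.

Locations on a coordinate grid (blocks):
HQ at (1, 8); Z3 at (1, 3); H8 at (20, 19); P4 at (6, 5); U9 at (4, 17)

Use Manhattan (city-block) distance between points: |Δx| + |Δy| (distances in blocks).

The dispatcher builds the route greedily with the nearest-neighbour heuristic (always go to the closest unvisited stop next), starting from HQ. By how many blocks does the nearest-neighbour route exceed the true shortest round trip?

Excess over optimum: 4 blocks.

HQ: Z3=5, P4=8, U9=12, H8=30 ⇒ Z3
Z3: P4=7, U9=17, H8=35 ⇒ P4
P4: U9=14, H8=28 ⇒ U9
U9: H8=18 ⇒ H8
NN route HQ → Z3 → P4 → U9 → H8 → HQ costs 74.
Optimal: HQ → Z3 → P4 → H8 → U9 → HQ costs 70 (by enumerating all 12 distinct tours).
Excess = 74 − 70 = 4.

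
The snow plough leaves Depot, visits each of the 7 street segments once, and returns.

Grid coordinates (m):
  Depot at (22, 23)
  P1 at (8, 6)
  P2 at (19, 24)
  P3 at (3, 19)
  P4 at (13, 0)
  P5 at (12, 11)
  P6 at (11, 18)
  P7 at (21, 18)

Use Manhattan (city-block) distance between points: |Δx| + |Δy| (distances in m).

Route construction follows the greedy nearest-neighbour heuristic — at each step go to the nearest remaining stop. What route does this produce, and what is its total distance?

Total distance 102 m via the nearest-neighbour route Depot → P2 → P7 → P6 → P5 → P1 → P4 → P3 → Depot.

From Depot: distances to unvisited — P2=4, P7=6, P6=16, P5=22, P3=23, P1=31, P4=32. Nearest is P2 (4).
From P2: distances to unvisited — P7=8, P6=14, P5=20, P3=21, P1=29, P4=30. Nearest is P7 (8).
From P7: distances to unvisited — P6=10, P5=16, P3=19, P1=25, P4=26. Nearest is P6 (10).
From P6: distances to unvisited — P5=8, P3=9, P1=15, P4=20. Nearest is P5 (8).
From P5: distances to unvisited — P1=9, P4=12, P3=17. Nearest is P1 (9).
From P1: distances to unvisited — P4=11, P3=18. Nearest is P4 (11).
From P4: distances to unvisited — P3=29. Nearest is P3 (29).
Return P3→Depot: 23.
Total = 4 + 8 + 10 + 8 + 9 + 11 + 29 + 23 = 102.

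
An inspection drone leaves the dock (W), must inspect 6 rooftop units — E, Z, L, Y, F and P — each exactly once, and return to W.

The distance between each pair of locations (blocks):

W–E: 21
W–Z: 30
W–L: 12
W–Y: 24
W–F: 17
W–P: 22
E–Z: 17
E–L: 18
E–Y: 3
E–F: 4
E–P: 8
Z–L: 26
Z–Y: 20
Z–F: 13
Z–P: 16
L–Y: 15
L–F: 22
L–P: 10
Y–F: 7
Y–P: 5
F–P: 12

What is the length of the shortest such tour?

Shortest round trip = 77 blocks.

W→E→Z→L→Y→F→P→W: 21+17+26+15+7+12+22 = 120
W→E→Z→L→Y→P→F→W: 21+17+26+15+5+12+17 = 113
W→E→Z→L→F→Y→P→W: 21+17+26+22+7+5+22 = 120
W→E→Z→L→F→P→Y→W: 21+17+26+22+12+5+24 = 127
W→E→Z→L→P→Y→F→W: 21+17+26+10+5+7+17 = 103
W→E→Z→L→P→F→Y→W: 21+17+26+10+12+7+24 = 117
W→E→Z→Y→L→F→P→W: 21+17+20+15+22+12+22 = 129
W→E→Z→Y→L→P→F→W: 21+17+20+15+10+12+17 = 112
… (352 more)
W→Z→F→E→Y→P→L→W: 30+13+4+3+5+10+12 = 77  ← best
The minimum is 77.
One optimal route: W → Z → F → E → Y → P → L → W (or its reverse).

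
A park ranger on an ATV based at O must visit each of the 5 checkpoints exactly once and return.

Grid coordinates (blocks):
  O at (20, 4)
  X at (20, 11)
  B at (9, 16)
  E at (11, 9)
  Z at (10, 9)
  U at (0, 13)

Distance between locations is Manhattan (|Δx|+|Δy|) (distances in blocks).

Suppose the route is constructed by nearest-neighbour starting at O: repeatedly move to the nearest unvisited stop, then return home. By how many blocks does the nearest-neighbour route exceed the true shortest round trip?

From O: X=7, E=14, Z=15, B=23, U=29 → choose X (7).
From X: E=11, Z=12, B=16, U=22 → choose E (11).
From E: Z=1, B=9, U=15 → choose Z (1).
From Z: B=8, U=14 → choose B (8).
From B: U=12 → choose U (12).
NN route O → X → E → Z → B → U → O costs 68.
Optimal: O → X → B → U → Z → E → O costs 64 (by enumerating all 60 distinct tours).
Excess = 68 − 64 = 4.

Excess over optimum: 4 blocks.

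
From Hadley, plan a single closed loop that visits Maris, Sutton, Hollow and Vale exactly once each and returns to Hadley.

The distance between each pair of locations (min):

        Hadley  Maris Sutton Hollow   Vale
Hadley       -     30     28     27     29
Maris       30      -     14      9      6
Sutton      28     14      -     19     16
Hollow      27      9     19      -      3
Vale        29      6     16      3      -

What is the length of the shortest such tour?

Minimum total distance: 78 min.

There are 12 distinct closed tours to check (reversals are equivalent).
Hadley → Maris → Sutton → Hollow → Vale → Hadley: 30+14+19+3+29 = 95
Hadley → Maris → Sutton → Vale → Hollow → Hadley: 30+14+16+3+27 = 90
Hadley → Maris → Hollow → Sutton → Vale → Hadley: 30+9+19+16+29 = 103
Hadley → Maris → Hollow → Vale → Sutton → Hadley: 30+9+3+16+28 = 86
Hadley → Maris → Vale → Sutton → Hollow → Hadley: 30+6+16+19+27 = 98
Hadley → Maris → Vale → Hollow → Sutton → Hadley: 30+6+3+19+28 = 86
Hadley → Sutton → Maris → Hollow → Vale → Hadley: 28+14+9+3+29 = 83
Hadley → Sutton → Maris → Vale → Hollow → Hadley: 28+14+6+3+27 = 78
Hadley → Sutton → Hollow → Maris → Vale → Hadley: 28+19+9+6+29 = 91
Hadley → Sutton → Vale → Maris → Hollow → Hadley: 28+16+6+9+27 = 86
Hadley → Hollow → Maris → Sutton → Vale → Hadley: 27+9+14+16+29 = 95
Hadley → Hollow → Sutton → Maris → Vale → Hadley: 27+19+14+6+29 = 95
The minimum is 78.
One optimal route: Hadley → Sutton → Maris → Vale → Hollow → Hadley (or its reverse).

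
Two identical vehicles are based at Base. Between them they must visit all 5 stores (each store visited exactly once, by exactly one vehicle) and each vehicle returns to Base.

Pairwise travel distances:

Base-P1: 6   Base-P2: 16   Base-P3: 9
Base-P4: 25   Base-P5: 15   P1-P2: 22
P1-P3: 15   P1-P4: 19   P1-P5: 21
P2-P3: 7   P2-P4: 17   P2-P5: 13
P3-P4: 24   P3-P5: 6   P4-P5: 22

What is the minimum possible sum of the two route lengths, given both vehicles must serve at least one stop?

Minimum combined distance: 82.

Try each way of splitting the stops between the two vehicles (each non-empty) and, for each split, find the best tour for each vehicle:
  {P1} + {P2, P3, P4, P5}: 12 + 70 = 82
  {P2} + {P1, P3, P4, P5}: 32 + 62 = 94
  {P1, P2} + {P3, P4, P5}: 44 + 62 = 106
  {P3} + {P1, P2, P4, P5}: 18 + 70 = 88
  {P1, P3} + {P2, P4, P5}: 30 + 70 = 100
  {P2, P3} + {P1, P4, P5}: 32 + 62 = 94
  … (15 splits in total)
Best: vehicle 1 Base → P1 → Base = 12; vehicle 2 Base → P2 → P4 → P5 → P3 → Base = 70; combined 82.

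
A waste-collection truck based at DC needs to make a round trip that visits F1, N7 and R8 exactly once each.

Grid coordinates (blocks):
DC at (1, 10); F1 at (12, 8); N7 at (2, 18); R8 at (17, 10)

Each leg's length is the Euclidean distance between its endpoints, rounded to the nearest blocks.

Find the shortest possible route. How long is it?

Minimum total distance: 41 blocks.

With 3 stops there are 3!/2 = 3 distinct round trips (a route and its reverse cost the same).
DC - F1 - N7 - R8 - DC: 11+14+17+16 = 58
DC - F1 - R8 - N7 - DC: 11+5+17+8 = 41
DC - N7 - F1 - R8 - DC: 8+14+5+16 = 43
The minimum is 41.
One optimal route: DC → F1 → R8 → N7 → DC (or its reverse).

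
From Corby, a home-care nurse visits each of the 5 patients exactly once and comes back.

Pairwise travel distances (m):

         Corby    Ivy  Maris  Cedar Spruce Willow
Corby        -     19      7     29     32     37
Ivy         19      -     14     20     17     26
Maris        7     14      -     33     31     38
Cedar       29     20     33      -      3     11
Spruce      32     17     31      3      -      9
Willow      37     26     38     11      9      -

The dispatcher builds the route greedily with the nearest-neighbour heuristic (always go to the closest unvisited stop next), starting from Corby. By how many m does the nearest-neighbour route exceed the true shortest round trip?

Corby: Maris=7, Ivy=19, Cedar=29, Spruce=32, Willow=37 ⇒ Maris
Maris: Ivy=14, Spruce=31, Cedar=33, Willow=38 ⇒ Ivy
Ivy: Spruce=17, Cedar=20, Willow=26 ⇒ Spruce
Spruce: Cedar=3, Willow=9 ⇒ Cedar
Cedar: Willow=11 ⇒ Willow
NN route Corby → Maris → Ivy → Spruce → Cedar → Willow → Corby costs 89.
Optimal: Corby → Maris → Ivy → Spruce → Willow → Cedar → Corby costs 87 (by enumerating all 60 distinct tours).
Excess = 89 − 87 = 2.

2 m longer than the optimal tour.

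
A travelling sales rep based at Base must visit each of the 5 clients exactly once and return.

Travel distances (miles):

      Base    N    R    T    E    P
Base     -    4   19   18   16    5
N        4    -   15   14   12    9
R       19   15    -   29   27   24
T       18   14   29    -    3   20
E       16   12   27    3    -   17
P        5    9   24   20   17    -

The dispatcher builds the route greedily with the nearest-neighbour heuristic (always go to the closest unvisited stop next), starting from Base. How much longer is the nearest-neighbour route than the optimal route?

From Base: N=4, P=5, E=16, T=18, R=19 → choose N (4).
From N: P=9, E=12, T=14, R=15 → choose P (9).
From P: E=17, T=20, R=24 → choose E (17).
From E: T=3, R=27 → choose T (3).
From T: R=29 → choose R (29).
NN route Base → N → P → E → T → R → Base costs 81.
Optimal: Base → N → R → T → E → P → Base costs 73 (by enumerating all 60 distinct tours).
Excess = 81 − 73 = 8.

The nearest-neighbour route is 8 miles longer than optimal.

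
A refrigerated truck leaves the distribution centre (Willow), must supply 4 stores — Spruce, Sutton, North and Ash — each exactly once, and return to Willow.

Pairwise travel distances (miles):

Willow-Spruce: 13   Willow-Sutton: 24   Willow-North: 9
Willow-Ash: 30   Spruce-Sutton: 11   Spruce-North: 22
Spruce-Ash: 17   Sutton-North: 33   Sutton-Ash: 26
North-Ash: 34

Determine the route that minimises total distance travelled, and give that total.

With 4 stops there are 4!/2 = 12 distinct round trips (a route and its reverse cost the same).
Willow → Spruce → Sutton → North → Ash → Willow: 13+11+33+34+30 = 121
Willow → Spruce → Sutton → Ash → North → Willow: 13+11+26+34+9 = 93
Willow → Spruce → North → Sutton → Ash → Willow: 13+22+33+26+30 = 124
Willow → Spruce → North → Ash → Sutton → Willow: 13+22+34+26+24 = 119
Willow → Spruce → Ash → Sutton → North → Willow: 13+17+26+33+9 = 98
Willow → Spruce → Ash → North → Sutton → Willow: 13+17+34+33+24 = 121
Willow → Sutton → Spruce → North → Ash → Willow: 24+11+22+34+30 = 121
Willow → Sutton → Spruce → Ash → North → Willow: 24+11+17+34+9 = 95
Willow → Sutton → North → Spruce → Ash → Willow: 24+33+22+17+30 = 126
Willow → Sutton → Ash → Spruce → North → Willow: 24+26+17+22+9 = 98
Willow → North → Spruce → Sutton → Ash → Willow: 9+22+11+26+30 = 98
Willow → North → Sutton → Spruce → Ash → Willow: 9+33+11+17+30 = 100
The minimum is 93.
One optimal route: Willow → Spruce → Sutton → Ash → North → Willow (or its reverse).

Shortest round trip = 93 miles.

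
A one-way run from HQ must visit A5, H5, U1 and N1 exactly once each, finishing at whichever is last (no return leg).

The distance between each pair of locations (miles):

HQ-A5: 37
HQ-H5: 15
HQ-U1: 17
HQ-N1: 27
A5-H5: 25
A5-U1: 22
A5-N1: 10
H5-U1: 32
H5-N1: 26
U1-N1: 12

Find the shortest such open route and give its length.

Minimum one-way distance = 62 miles.

There are 4! = 24 possible orderings.
HQ → A5 → H5 → U1 → N1: 37+25+32+12 = 106
HQ → A5 → H5 → N1 → U1: 37+25+26+12 = 100
HQ → A5 → U1 → H5 → N1: 37+22+32+26 = 117
HQ → A5 → U1 → N1 → H5: 37+22+12+26 = 97
HQ → A5 → N1 → H5 → U1: 37+10+26+32 = 105
HQ → A5 → N1 → U1 → H5: 37+10+12+32 = 91
HQ → H5 → A5 → U1 → N1: 15+25+22+12 = 74
HQ → H5 → A5 → N1 → U1: 15+25+10+12 = 62
HQ → H5 → U1 → A5 → N1: 15+32+22+10 = 79
HQ → H5 → U1 → N1 → A5: 15+32+12+10 = 69
HQ → H5 → N1 → A5 → U1: 15+26+10+22 = 73
HQ → H5 → N1 → U1 → A5: 15+26+12+22 = 75
HQ → U1 → A5 → H5 → N1: 17+22+25+26 = 90
HQ → U1 → A5 → N1 → H5: 17+22+10+26 = 75
… (10 more)
The minimum is 62.
One shortest path: HQ → H5 → A5 → N1 → U1.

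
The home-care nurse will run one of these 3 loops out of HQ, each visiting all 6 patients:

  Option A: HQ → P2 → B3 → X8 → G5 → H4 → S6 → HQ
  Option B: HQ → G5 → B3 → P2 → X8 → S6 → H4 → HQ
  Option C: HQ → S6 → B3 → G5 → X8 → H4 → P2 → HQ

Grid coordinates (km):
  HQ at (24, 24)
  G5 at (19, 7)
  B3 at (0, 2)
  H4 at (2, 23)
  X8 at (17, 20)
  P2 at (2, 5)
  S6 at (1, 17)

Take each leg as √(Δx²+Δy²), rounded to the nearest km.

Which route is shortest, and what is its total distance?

Option A: 29 + 4 + 25 + 13 + 23 + 6 + 24 = 124
Option B: 18 + 20 + 4 + 21 + 16 + 6 + 22 = 107
Option C: 24 + 15 + 20 + 13 + 15 + 18 + 29 = 134

107 km — Option B is the shortest.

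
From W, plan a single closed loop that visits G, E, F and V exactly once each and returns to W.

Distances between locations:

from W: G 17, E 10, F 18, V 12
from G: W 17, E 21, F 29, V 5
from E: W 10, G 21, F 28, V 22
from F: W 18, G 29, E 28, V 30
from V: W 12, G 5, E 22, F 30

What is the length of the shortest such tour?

With 4 stops there are 4!/2 = 12 distinct round trips (a route and its reverse cost the same).
W-G-E-F-V-W: 17+21+28+30+12 = 108
W-G-E-V-F-W: 17+21+22+30+18 = 108
W-G-F-E-V-W: 17+29+28+22+12 = 108
W-G-F-V-E-W: 17+29+30+22+10 = 108
W-G-V-E-F-W: 17+5+22+28+18 = 90
W-G-V-F-E-W: 17+5+30+28+10 = 90
W-E-G-F-V-W: 10+21+29+30+12 = 102
W-E-G-V-F-W: 10+21+5+30+18 = 84
W-E-F-G-V-W: 10+28+29+5+12 = 84
W-E-V-G-F-W: 10+22+5+29+18 = 84
W-F-G-E-V-W: 18+29+21+22+12 = 102
W-F-E-G-V-W: 18+28+21+5+12 = 84
The minimum is 84.
One optimal route: W → E → G → V → F → W (or its reverse).

84 — the shortest possible round trip.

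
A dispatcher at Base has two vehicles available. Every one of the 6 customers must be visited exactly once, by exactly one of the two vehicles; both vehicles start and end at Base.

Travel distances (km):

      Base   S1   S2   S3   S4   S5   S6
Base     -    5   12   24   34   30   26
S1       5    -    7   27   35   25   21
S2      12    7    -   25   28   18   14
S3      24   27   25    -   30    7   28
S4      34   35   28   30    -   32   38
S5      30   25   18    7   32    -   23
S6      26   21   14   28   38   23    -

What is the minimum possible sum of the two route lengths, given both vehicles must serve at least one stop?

130 km — the smallest possible combined total.

There are 2^5 − 1 = 31 ways to divide the 6 stops into two non-empty groups. For each, the best each vehicle can do is its own shortest tour through its group:
  {S1} + {S2, S3, S4, S5, S6}: 10 + 120 = 130
  {S2} + {S1, S3, S4, S5, S6}: 24 + 120 = 144
  {S1, S2} + {S3, S4, S5, S6}: 24 + 120 = 144
  {S3} + {S1, S2, S4, S5, S6}: 48 + 115 = 163
  {S1, S3} + {S2, S4, S5, S6}: 56 + 115 = 171
  {S2, S3} + {S1, S4, S5, S6}: 61 + 115 = 176
  … (31 splits in total)
Best: vehicle 1 Base → S1 → Base = 10; vehicle 2 Base → S2 → S6 → S5 → S3 → S4 → Base = 120; combined 130.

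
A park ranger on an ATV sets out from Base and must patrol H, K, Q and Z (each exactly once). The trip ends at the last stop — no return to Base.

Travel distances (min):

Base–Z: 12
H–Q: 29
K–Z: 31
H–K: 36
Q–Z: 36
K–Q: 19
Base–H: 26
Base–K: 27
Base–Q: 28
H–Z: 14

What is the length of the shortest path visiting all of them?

74 min — the minimum one-way total.

There are 4! = 24 possible orderings.
Base→H→K→Q→Z: 26+36+19+36 = 117
Base→H→K→Z→Q: 26+36+31+36 = 129
Base→H→Q→K→Z: 26+29+19+31 = 105
Base→H→Q→Z→K: 26+29+36+31 = 122
Base→H→Z→K→Q: 26+14+31+19 = 90
Base→H→Z→Q→K: 26+14+36+19 = 95
Base→K→H→Q→Z: 27+36+29+36 = 128
Base→K→H→Z→Q: 27+36+14+36 = 113
Base→K→Q→H→Z: 27+19+29+14 = 89
Base→K→Q→Z→H: 27+19+36+14 = 96
Base→K→Z→H→Q: 27+31+14+29 = 101
Base→K→Z→Q→H: 27+31+36+29 = 123
Base→Q→H→K→Z: 28+29+36+31 = 124
Base→Q→H→Z→K: 28+29+14+31 = 102
… (10 more)
Base→Z→H→Q→K: 12+14+29+19 = 74  ← best
The minimum is 74.
One shortest path: Base → Z → H → Q → K.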